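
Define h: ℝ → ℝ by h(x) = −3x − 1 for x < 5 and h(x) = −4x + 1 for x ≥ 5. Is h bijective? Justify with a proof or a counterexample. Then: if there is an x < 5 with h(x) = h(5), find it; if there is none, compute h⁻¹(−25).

13/2

Both pieces are strictly decreasing (slopes −3 and −4), so each is injective on its own interval.
The left piece maps (−∞, 5) onto (−16, ∞); the right piece maps [5, ∞) onto (−∞, −19].
The images leave a gap (−16 has no preimage), so h is not surjective, hence not bijective.
Because the two images are disjoint, no x < 5 has h(x) = h(5), so we compute h⁻¹(−25): −25 lies in (−∞, −19], so solve −4x + 1 = −25: x = (−25 − 1)/(−4) = 13/2.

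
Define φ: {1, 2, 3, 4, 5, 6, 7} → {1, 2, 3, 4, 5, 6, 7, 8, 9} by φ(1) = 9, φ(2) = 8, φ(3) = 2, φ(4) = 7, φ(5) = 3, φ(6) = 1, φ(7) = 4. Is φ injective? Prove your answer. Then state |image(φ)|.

The values φ(1), …, φ(7) are 9, 8, 2, 7, 3, 1, 4 — all distinct.
So φ(a) = φ(b) only when a = b, and φ is injective.
The image of φ is {1, 2, 3, 4, 7, 8, 9}, which has 7 elements.

7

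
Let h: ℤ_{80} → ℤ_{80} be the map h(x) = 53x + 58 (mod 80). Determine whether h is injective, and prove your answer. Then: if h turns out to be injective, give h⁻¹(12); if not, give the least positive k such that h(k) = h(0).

If h(s) = h(t), then 53s ≡ 53t (mod 80). Because gcd(53, 80) = 1, we may cancel 53 to get s ≡ t (mod 80).
Thus h is injective.
We now compute 53⁻¹ mod 80 explicitly. Euclid's algorithm: 80 = 1·53 + 27, 53 = 1·27 + 26, 27 = 1·26 + 1; back-substituting gives 1 = 77·53 − 51·80, so 53⁻¹ ≡ 77 (mod 80).
Since h is injective, we compute h⁻¹(12): solve 53x + 58 ≡ 12 (mod 80), i.e. 53x ≡ 34 (mod 80).
Multiplying by 53⁻¹ = 77 gives x ≡ 77·34 = 2618 = 32·80 + 58 ≡ 58 (mod 80).
Check: h(58) = 53·58 + 58 = 3132 = 39·80 + 12 ≡ 12 (mod 80).

58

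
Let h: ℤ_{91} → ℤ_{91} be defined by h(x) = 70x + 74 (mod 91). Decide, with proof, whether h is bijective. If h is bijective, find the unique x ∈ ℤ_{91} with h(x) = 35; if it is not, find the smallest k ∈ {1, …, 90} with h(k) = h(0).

By definition, injectivity means: for all x_1, x_2 in the domain, h(x_1) = h(x_2) implies x_1 = x_2.
We have gcd(70, 91) = 7 > 1. Taking x_1 = 0 and x_2 = 13: h(0) = 74 and h(13) = 70·13 + 74 = 984 ≡ 74 (mod 91).
So h(0) = h(13) while 0 ≠ 13, thus h is not injective, hence not bijective.
Since h is not bijective, we find the least positive k with h(k) = h(0): this means 70k ≡ 0 (mod 91), i.e. 91 ∣ 70k. Since gcd(70, 91) = 7, dividing through by 7 this holds exactly when 13 ∣ 10k, and as gcd(10, 13) = 1, exactly when 13 ∣ k.
The smallest positive such k is 13.

13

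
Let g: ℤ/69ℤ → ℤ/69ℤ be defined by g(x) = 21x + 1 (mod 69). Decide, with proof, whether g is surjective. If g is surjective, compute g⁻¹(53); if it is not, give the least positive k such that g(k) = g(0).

23

By definition, surjectivity means every element of the codomain has a preimage under g.
Since gcd(21, 69) = 3, we have 21x ≡ 0 (mod 3) for all x, so g(x) ≡ 1 (mod 3).
But 0 ≢ 1 (mod 3), so 0 ∈ ℤ/69ℤ has no preimage. Therefore g is not surjective.
Since g is not surjective, we find the least positive k with g(k) = g(0): this means 21k ≡ 0 (mod 69), i.e. 69 ∣ 21k. Since gcd(21, 69) = 3, dividing through by 3 this holds exactly when 23 ∣ 7k, and as gcd(7, 23) = 1, exactly when 23 ∣ k.
The smallest positive such k is 23.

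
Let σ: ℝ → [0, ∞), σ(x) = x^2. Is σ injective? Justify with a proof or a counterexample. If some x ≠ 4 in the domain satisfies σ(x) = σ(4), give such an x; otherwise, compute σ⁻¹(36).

σ(4) = 16 = (−4)^2 = σ(−4) (since 2 is even), with 4 ≠ −4. So σ is not injective.
For the follow-up, such an x exists: taking x = −4 ∈ ℝ gives σ(−4) = 16 = σ(4) with −4 ≠ 4.

-4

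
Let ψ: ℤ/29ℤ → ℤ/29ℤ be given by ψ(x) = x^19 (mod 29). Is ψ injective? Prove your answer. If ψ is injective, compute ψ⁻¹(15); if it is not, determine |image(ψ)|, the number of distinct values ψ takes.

Since 29 is prime, the nonzero elements of ℤ/29ℤ form a cyclic group of order 28.
As gcd(19, 28) = 1, raising to the 19th power is a bijection on this group: if a^19 ≡ b^19 then (ab^{−1})^19 = 1, and the only element of order dividing gcd(19, 28) = 1 is 1, so a = b.
With ψ(0) = 0 this makes ψ injective on all of ℤ/29ℤ, hence bijective (finite equal-size domain and codomain). In particular ψ is injective.
Since ψ is injective, we find the preimage of 15. The inverse of x ↦ x^19 on (ℤ/29ℤ)^× is x ↦ x^3, because 19·3 = 57 = 2·28 + 1 ≡ 1 (mod 28) and x^{28} = 1 for x ≠ 0 (Fermat). So ψ⁻¹(15) = 15^3 mod 29.
Repeated squaring mod 29: 15^1 ≡ 15, 15^2 ≡ 15² = 225 ≡ 22. Since 3 = 2 + 1, 15^3 ≡ 22·15: 22·15 = 330 ≡ 11. So 15^3 ≡ 11 (mod 29).
Hence ψ⁻¹(15) = 11.

11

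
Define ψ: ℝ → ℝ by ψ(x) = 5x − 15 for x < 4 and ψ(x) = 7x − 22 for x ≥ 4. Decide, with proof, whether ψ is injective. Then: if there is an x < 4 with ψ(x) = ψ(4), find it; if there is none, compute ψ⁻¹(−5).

Both pieces are strictly increasing (slopes 5 and 7), so each is injective on its own interval.
The left piece maps (−∞, 4) onto (−∞, 5); the right piece maps [4, ∞) onto [6, ∞).
These images are disjoint, so no value is attained by both pieces. Thus ψ is injective.
Because the two images are disjoint, no x < 4 has ψ(x) = ψ(4), so we compute ψ⁻¹(−5): −5 lies in (−∞, 5), so solve 5x − 15 = −5: x = (−5 + 15)/5 = 2.

2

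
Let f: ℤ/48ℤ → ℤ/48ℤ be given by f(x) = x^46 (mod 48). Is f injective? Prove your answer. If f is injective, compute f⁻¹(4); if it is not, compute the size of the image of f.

f(2): Repeated squaring mod 48: 2^1 ≡ 2, 2^2 ≡ 2² = 4, 2^4 ≡ 4² = 16, 2^8 ≡ 16² = 256 ≡ 16, 2^16 ≡ 16² = 256 ≡ 16, 2^32 ≡ 16² = 256 ≡ 16. Since 46 = 32 + 8 + 4 + 2, 2^46 ≡ 16·16·16·4: 16·16 = 256 ≡ 16, then 16·16 = 256 ≡ 16, then 16·4 = 64 ≡ 16. So 2^46 ≡ 16 (mod 48).
f(4): Repeated squaring mod 48: 4^1 ≡ 4, 4^2 ≡ 4² = 16, 4^4 ≡ 16² = 256 ≡ 16, 4^8 ≡ 16² = 256 ≡ 16, 4^16 ≡ 16² = 256 ≡ 16, 4^32 ≡ 16² = 256 ≡ 16. Since 46 = 32 + 8 + 4 + 2, 4^46 ≡ 16·16·16·16: 16·16 = 256 ≡ 16, then 16·16 = 256 ≡ 16, then 16·16 = 256 ≡ 16. So 4^46 ≡ 16 (mod 48).
So f(2) = f(4) = 16 while 2 ≠ 4, so f is not injective.
Since f is not injective, we determine |image(f)|. Computing x^46 mod 48 for each x (by repeated squaring, reducing mod 48 at every step), the values f(0), f(1), …, f(47) are: 0, 1, 16, 9, 16, 25, 0, 1, 16, 33, 16, 25, 0, 25, 16, 33, 16, 1, 0, 25, 16, 9, 16, 1, 0, 1, 16, 9, 16, 25, 0, 1, 16, 33, 16, 25, 0, 25, 16, 33, 16, 1, 0, 25, 16, 9, 16, 1.
The distinct values are {0, 1, 9, 16, 25, 33}; there are 6 of them.

6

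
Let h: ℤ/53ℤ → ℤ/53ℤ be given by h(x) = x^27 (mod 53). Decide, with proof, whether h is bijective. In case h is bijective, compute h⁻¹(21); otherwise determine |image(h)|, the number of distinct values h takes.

Since 53 is prime, the nonzero elements of ℤ/53ℤ form a cyclic group of order 52.
As gcd(27, 52) = 1, raising to the 27th power is a bijection on this group: if s^27 ≡ t^27 then (st^{−1})^27 = 1, and the only element of order dividing gcd(27, 52) = 1 is 1, so s = t.
With h(0) = 0 this makes h injective on all of ℤ/53ℤ, hence bijective (finite equal-size domain and codomain). In particular h is bijective.
Since h is bijective, we find the preimage of 21. The inverse of x ↦ x^27 on (ℤ/53ℤ)^× is x ↦ x^27, because 27·27 = 729 = 14·52 + 1 ≡ 1 (mod 52) and x^{52} = 1 for x ≠ 0 (Fermat). So h⁻¹(21) = 21^27 mod 53.
Repeated squaring mod 53: 21^1 ≡ 21, 21^2 ≡ 21² = 441 ≡ 17, 21^4 ≡ 17² = 289 ≡ 24, 21^8 ≡ 24² = 576 ≡ 46, 21^16 ≡ 46² = 2116 ≡ 49. Since 27 = 16 + 8 + 2 + 1, 21^27 ≡ 49·46·17·21: 49·46 = 2254 ≡ 28, then 28·17 = 476 ≡ 52, then 52·21 = 1092 ≡ 32. So 21^27 ≡ 32 (mod 53).
Hence h⁻¹(21) = 32.

32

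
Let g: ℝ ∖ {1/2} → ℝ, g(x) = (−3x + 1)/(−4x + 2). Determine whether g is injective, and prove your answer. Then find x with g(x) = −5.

Suppose g(s) = g(t). Cross-multiplying: (−3s + 1)(−4t + 2) = (−3t + 1)(−4s + 2).
Expanding both sides and cancelling the symmetric terms leaves −2·(s − t) = 0. Since −2 ≠ 0, s = t. Hence g is injective.
Solving g(x) = −5: cross-multiplying gives −3x + 1 = −5(−4x + 2), which rearranges to −23x = −11, so x = 11/23.

11/23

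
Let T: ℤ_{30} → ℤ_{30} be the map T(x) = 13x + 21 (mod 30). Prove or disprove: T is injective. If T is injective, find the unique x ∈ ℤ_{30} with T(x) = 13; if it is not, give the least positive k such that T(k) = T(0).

Suppose T(a) = T(b) in ℤ_{30}. Then 13a + 21 ≡ 13b + 21 (mod 30), so 13(a − b) ≡ 0 (mod 30).
Since gcd(13, 30) = 1, 13 is invertible modulo 30, hence a − b ≡ 0 (mod 30), i.e. a = b.
So T is injective.
We now compute 13⁻¹ mod 30 explicitly. Euclid's algorithm: 30 = 2·13 + 4, 13 = 3·4 + 1; back-substituting gives 1 = 7·13 − 3·30, so 13⁻¹ ≡ 7 (mod 30).
Since T is injective, we compute T⁻¹(13): solve 13x + 21 ≡ 13 (mod 30), i.e. 13x ≡ 22 (mod 30).
Multiplying by 13⁻¹ = 7 gives x ≡ 7·22 = 154 = 5·30 + 4 ≡ 4 (mod 30).
Check: T(4) = 13·4 + 21 = 73 = 2·30 + 13 ≡ 13 (mod 30).

4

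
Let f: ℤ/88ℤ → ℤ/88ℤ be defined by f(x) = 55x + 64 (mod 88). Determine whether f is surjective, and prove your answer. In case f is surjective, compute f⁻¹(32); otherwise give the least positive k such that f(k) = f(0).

By definition, f is surjective if every y in the codomain equals f(x) for some x in the domain.
Since gcd(55, 88) = 11, we have 55x ≡ 0 (mod 11) for all x, so f(x) ≡ 9 (mod 11).
But 0 ≢ 9 (mod 11), so 0 ∈ ℤ/88ℤ has no preimage. So f is not surjective.
Since f is not surjective, we find the least positive k with f(k) = f(0): this means 55k ≡ 0 (mod 88), i.e. 88 ∣ 55k. Since gcd(55, 88) = 11, dividing through by 11 this holds exactly when 8 ∣ 5k, and as gcd(5, 8) = 1, exactly when 8 ∣ k.
The smallest positive such k is 8.

8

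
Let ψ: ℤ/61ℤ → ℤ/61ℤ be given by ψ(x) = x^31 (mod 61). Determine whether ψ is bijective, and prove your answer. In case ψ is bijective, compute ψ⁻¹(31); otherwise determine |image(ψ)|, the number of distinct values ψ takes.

Since 61 is prime, the nonzero elements of ℤ/61ℤ form a cyclic group of order 60.
As gcd(31, 60) = 1, raising to the 31st power is a bijection on this group: if a^31 ≡ b^31 then (ab^{−1})^31 = 1, and the only element of order dividing gcd(31, 60) = 1 is 1, so a = b.
With ψ(0) = 0 this makes ψ injective on all of ℤ/61ℤ, hence bijective (finite equal-size domain and codomain). In particular ψ is bijective.
Since ψ is bijective, we find the preimage of 31. The inverse of x ↦ x^31 on (ℤ/61ℤ)^× is x ↦ x^31, because 31·31 = 961 = 16·60 + 1 ≡ 1 (mod 60) and x^{60} = 1 for x ≠ 0 (Fermat). So ψ⁻¹(31) = 31^31 mod 61.
Repeated squaring mod 61: 31^1 ≡ 31, 31^2 ≡ 31² = 961 ≡ 46, 31^4 ≡ 46² = 2116 ≡ 42, 31^8 ≡ 42² = 1764 ≡ 56, 31^16 ≡ 56² = 3136 ≡ 25. Since 31 = 16 + 8 + 4 + 2 + 1, 31^31 ≡ 25·56·42·46·31: 25·56 = 1400 ≡ 58, then 58·42 = 2436 ≡ 57, then 57·46 = 2622 ≡ 60, then 60·31 = 1860 ≡ 30. So 31^31 ≡ 30 (mod 61).
Hence ψ⁻¹(31) = 30.

30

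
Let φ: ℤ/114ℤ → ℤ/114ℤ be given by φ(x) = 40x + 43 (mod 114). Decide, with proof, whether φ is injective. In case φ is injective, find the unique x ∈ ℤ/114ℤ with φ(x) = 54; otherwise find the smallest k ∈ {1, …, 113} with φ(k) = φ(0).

We have gcd(40, 114) = 2 > 1. Taking x_1 = 0 and x_2 = 57: φ(0) = 43 and φ(57) = 40·57 + 43 = 2323 ≡ 43 (mod 114).
So φ(0) = φ(57) while 0 ≠ 57, so φ is not injective.
Since φ is not injective, we find the least positive k with φ(k) = φ(0): this means 40k ≡ 0 (mod 114), i.e. 114 ∣ 40k. Since gcd(40, 114) = 2, dividing through by 2 this holds exactly when 57 ∣ 20k, and as gcd(20, 57) = 1, exactly when 57 ∣ k.
The smallest positive such k is 57.

57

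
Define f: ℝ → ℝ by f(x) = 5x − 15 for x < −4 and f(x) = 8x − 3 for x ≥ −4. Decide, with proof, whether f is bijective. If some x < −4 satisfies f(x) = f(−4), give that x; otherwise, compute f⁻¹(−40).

Both pieces are strictly increasing (slopes 5 and 8), so each is injective on its own interval.
The left piece maps (−∞, −4) onto (−∞, −35); the right piece maps [−4, ∞) onto [−35, ∞).
Since −35 = −35, the images partition ℝ: f is injective and surjective, hence bijective.
Because the two images are disjoint, no x < −4 has f(x) = f(−4), so we compute f⁻¹(−40): −40 lies in (−∞, −35), so solve 5x − 15 = −40: x = (−40 + 15)/5 = −5.

-5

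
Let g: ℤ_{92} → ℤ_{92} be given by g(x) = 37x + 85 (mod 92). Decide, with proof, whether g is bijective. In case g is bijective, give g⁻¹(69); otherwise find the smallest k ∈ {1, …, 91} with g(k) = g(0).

If g(s) = g(t), then 37s ≡ 37t (mod 92). Because gcd(37, 92) = 1, we may cancel 37 to get s ≡ t (mod 92).
We now compute 37⁻¹ mod 92 explicitly. Euclid's algorithm: 92 = 2·37 + 18, 37 = 2·18 + 1; back-substituting gives 1 = 5·37 − 2·92, so 37⁻¹ ≡ 5 (mod 92).
For any y ∈ ℤ_{92}, x = 5(y − 85) mod 92 satisfies g(x) = 37·5(y − 85) + 85 ≡ y (since 37·5 ≡ 1 mod 92). So every y has a preimage.
So g is bijective.
Since g is bijective, we find g⁻¹(69): we need 37x ≡ 69 − 85 ≡ 76 (mod 92). Using 37⁻¹ = 5: x ≡ 5·76 = 380 = 4·92 + 12, so x = 12.
Check: g(12) = 37·12 + 85 = 529 = 5·92 + 69 ≡ 69 (mod 92).

12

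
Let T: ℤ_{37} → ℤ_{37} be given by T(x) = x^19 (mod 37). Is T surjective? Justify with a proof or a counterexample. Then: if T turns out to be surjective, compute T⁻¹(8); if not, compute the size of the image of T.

29

Since 37 is prime, the nonzero elements of ℤ_{37} form a cyclic group of order 36.
As gcd(19, 36) = 1, raising to the 19th power is a bijection on this group: if x_1^19 ≡ x_2^19 then (x_1x_2^{−1})^19 = 1, and the only element of order dividing gcd(19, 36) = 1 is 1, so x_1 = x_2.
With T(0) = 0 this makes T injective on all of ℤ_{37}, hence bijective (finite equal-size domain and codomain). In particular T is surjective.
Since T is surjective, we find the preimage of 8. The inverse of x ↦ x^19 on (ℤ_{37})^× is x ↦ x^19, because 19·19 = 361 = 10·36 + 1 ≡ 1 (mod 36) and x^{36} = 1 for x ≠ 0 (Fermat). So T⁻¹(8) = 8^19 mod 37.
Repeated squaring mod 37: 8^1 ≡ 8, 8^2 ≡ 8² = 64 ≡ 27, 8^4 ≡ 27² = 729 ≡ 26, 8^8 ≡ 26² = 676 ≡ 10, 8^16 ≡ 10² = 100 ≡ 26. Since 19 = 16 + 2 + 1, 8^19 ≡ 26·27·8: 26·27 = 702 ≡ 36, then 36·8 = 288 ≡ 29. So 8^19 ≡ 29 (mod 37).
Hence T⁻¹(8) = 29.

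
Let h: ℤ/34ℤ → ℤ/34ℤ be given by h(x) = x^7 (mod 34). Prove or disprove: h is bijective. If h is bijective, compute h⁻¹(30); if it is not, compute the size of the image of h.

Computing x^7 mod 34 for each x (by repeated squaring, reducing mod 34 at every step), the values h(0), h(1), …, h(33) are: 0, 1, 26, 11, 30, 27, 14, 29, 32, 19, 22, 3, 24, 21, 6, 25, 16, 17, 18, 9, 28, 13, 10, 31, 12, 15, 2, 5, 20, 7, 4, 23, 8, 33.
Every element of ℤ/34ℤ appears exactly once in this list, so h is a bijection, and in particular bijective.
Since h is bijective, we read off the preimage of 30 from the same table: h(4) = 30, so h⁻¹(30) = 4.

4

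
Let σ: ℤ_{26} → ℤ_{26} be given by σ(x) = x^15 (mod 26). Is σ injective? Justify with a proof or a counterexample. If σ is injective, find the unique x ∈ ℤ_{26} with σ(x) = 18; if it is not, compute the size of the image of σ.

σ(1) = 1^15 = 1.
σ(3): Repeated squaring mod 26: 3^1 ≡ 3, 3^2 ≡ 3² = 9, 3^4 ≡ 9² = 81 ≡ 3, 3^8 ≡ 3² = 9. Since 15 = 8 + 4 + 2 + 1, 3^15 ≡ 9·3·9·3: 9·3 = 27 ≡ 1, then 1·9 = 9, then 9·3 = 27 ≡ 1. So 3^15 ≡ 1 (mod 26).
So σ(1) = σ(3) = 1 while 1 ≠ 3, thus σ is not injective.
Since σ is not injective, we determine |image(σ)|. Computing x^15 mod 26 for each x (by repeated squaring, reducing mod 26 at every step), the values σ(0), σ(1), …, σ(25) are: 0, 1, 8, 1, 12, 21, 8, 5, 18, 1, 12, 5, 12, 13, 14, 21, 14, 25, 8, 21, 18, 5, 14, 25, 18, 25.
The distinct values are {0, 1, 5, 8, 12, 13, 14, 18, 21, 25}; there are 10 of them.

10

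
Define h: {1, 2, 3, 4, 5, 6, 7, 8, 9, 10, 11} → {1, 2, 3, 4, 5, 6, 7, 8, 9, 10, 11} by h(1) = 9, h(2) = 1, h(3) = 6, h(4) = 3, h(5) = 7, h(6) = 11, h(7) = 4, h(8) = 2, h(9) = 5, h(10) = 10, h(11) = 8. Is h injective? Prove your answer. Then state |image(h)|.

11

The values h(1), …, h(11) are 9, 1, 6, 3, 7, 11, 4, 2, 5, 10, 8 — all distinct.
So h(a) = h(b) only when a = b, and h is injective.
The image of h is {1, 2, 3, 4, 5, 6, 7, 8, 9, 10, 11}, which has 11 elements.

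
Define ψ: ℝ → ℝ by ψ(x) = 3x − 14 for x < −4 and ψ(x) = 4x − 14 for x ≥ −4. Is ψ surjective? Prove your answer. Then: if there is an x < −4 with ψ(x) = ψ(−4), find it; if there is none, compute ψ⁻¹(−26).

-16/3

Both pieces are strictly increasing (slopes 3 and 4), so each is injective on its own interval.
The left piece maps (−∞, −4) onto (−∞, −26); the right piece maps [−4, ∞) onto [−30, ∞).
The union (−∞, −26) ∪ [−30, ∞) covers ℝ, so ψ is surjective.
For the follow-up: the images overlap, so an x < −4 with ψ(x) = ψ(−4) exists. ψ(−4) = −30; solving 3x − 14 = −30 for x < −4 gives x = (−30 + 14)/3 = −16/3.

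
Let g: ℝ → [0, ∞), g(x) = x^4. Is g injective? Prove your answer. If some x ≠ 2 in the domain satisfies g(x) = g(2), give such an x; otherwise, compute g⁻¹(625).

-2

g(2) = 16 = (−2)^4 = g(−2) (since 4 is even), with 2 ≠ −2. So g is not injective.
For the follow-up, such an x exists: taking x = −2 ∈ ℝ gives g(−2) = 16 = g(2) with −2 ≠ 2.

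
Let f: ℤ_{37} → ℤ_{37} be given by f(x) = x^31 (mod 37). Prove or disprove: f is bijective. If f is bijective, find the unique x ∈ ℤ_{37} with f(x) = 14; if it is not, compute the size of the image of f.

Since 37 is prime, the nonzero elements of ℤ_{37} form a cyclic group of order 36.
As gcd(31, 36) = 1, raising to the 31st power is a bijection on this group: if u^31 ≡ v^31 then (uv^{−1})^31 = 1, and the only element of order dividing gcd(31, 36) = 1 is 1, so u = v.
With f(0) = 0 this makes f injective on all of ℤ_{37}, hence bijective (finite equal-size domain and codomain). In particular f is bijective.
Since f is bijective, we find the preimage of 14. The inverse of x ↦ x^31 on (ℤ_{37})^× is x ↦ x^7, because 31·7 = 217 = 6·36 + 1 ≡ 1 (mod 36) and x^{36} = 1 for x ≠ 0 (Fermat). So f⁻¹(14) = 14^7 mod 37.
Repeated squaring mod 37: 14^1 ≡ 14, 14^2 ≡ 14² = 196 ≡ 11, 14^4 ≡ 11² = 121 ≡ 10. Since 7 = 4 + 2 + 1, 14^7 ≡ 10·11·14: 10·11 = 110 ≡ 36, then 36·14 = 504 ≡ 23. So 14^7 ≡ 23 (mod 37).
Hence f⁻¹(14) = 23.

23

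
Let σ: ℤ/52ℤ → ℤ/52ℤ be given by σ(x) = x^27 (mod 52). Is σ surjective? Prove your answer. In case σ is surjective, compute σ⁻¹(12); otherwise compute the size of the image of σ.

15

σ(2): Repeated squaring mod 52: 2^1 ≡ 2, 2^2 ≡ 2² = 4, 2^4 ≡ 4² = 16, 2^8 ≡ 16² = 256 ≡ 48, 2^16 ≡ 48² = 2304 ≡ 16. Since 27 = 16 + 8 + 2 + 1, 2^27 ≡ 16·48·4·2: 16·48 = 768 ≡ 40, then 40·4 = 160 ≡ 4, then 4·2 = 8. So 2^27 ≡ 8 (mod 52).
σ(6): Repeated squaring mod 52: 6^1 ≡ 6, 6^2 ≡ 6² = 36, 6^4 ≡ 36² = 1296 ≡ 48, 6^8 ≡ 48² = 2304 ≡ 16, 6^16 ≡ 16² = 256 ≡ 48. Since 27 = 16 + 8 + 2 + 1, 6^27 ≡ 48·16·36·6: 48·16 = 768 ≡ 40, then 40·36 = 1440 ≡ 36, then 36·6 = 216 ≡ 8. So 6^27 ≡ 8 (mod 52).
So σ(2) = σ(6) = 8 while 2 ≠ 6, therefore σ is not injective.
A non-injective map from the 52-element set ℤ/52ℤ to itself takes at most 51 distinct values, so it cannot be surjective. So σ is not surjective.
Since σ is not surjective, we determine |image(σ)|. Computing x^27 mod 52 for each x (by repeated squaring, reducing mod 52 at every step), the values σ(0), σ(1), …, σ(51) are: 0, 1, 8, 27, 12, 21, 8, 31, 44, 1, 12, 31, 12, 13, 40, 47, 40, 25, 8, 47, 44, 5, 40, 51, 44, 25, 0, 27, 8, 1, 12, 47, 8, 5, 44, 27, 12, 5, 12, 39, 40, 21, 40, 51, 8, 21, 44, 31, 40, 25, 44, 51.
The distinct values are {0, 1, 5, 8, 12, 13, 21, 25, 27, 31, 39, 40, 44, 47, 51}; there are 15 of them.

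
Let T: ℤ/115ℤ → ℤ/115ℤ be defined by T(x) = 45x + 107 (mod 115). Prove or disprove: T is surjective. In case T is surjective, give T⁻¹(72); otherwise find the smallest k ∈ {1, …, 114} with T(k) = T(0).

By definition, surjectivity means every element of the codomain has a preimage under T.
Since gcd(45, 115) = 5, we have 45x ≡ 0 (mod 5) for all x, so T(x) ≡ 2 (mod 5).
But 0 ≢ 2 (mod 5), so 0 ∈ ℤ/115ℤ has no preimage. Hence T is not surjective.
Since T is not surjective, we find the least positive k with T(k) = T(0): this means 45k ≡ 0 (mod 115), i.e. 115 ∣ 45k. Since gcd(45, 115) = 5, dividing through by 5 this holds exactly when 23 ∣ 9k, and as gcd(9, 23) = 1, exactly when 23 ∣ k.
The smallest positive such k is 23.

23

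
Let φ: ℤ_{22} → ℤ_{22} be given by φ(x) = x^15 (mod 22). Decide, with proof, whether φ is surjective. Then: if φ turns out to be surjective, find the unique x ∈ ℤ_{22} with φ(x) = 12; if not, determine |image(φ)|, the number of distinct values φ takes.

φ(1) = 1^15 = 1.
φ(3): Repeated squaring mod 22: 3^1 ≡ 3, 3^2 ≡ 3² = 9, 3^4 ≡ 9² = 81 ≡ 15, 3^8 ≡ 15² = 225 ≡ 5. Since 15 = 8 + 4 + 2 + 1, 3^15 ≡ 5·15·9·3: 5·15 = 75 ≡ 9, then 9·9 = 81 ≡ 15, then 15·3 = 45 ≡ 1. So 3^15 ≡ 1 (mod 22).
So φ(1) = φ(3) = 1 while 1 ≠ 3, thus φ is not injective.
A non-injective map from the 22-element set ℤ_{22} to itself takes at most 21 distinct values, so it cannot be surjective. Hence φ is not surjective.
Since φ is not surjective, we determine |image(φ)|. Computing x^15 mod 22 for each x (by repeated squaring, reducing mod 22 at every step), the values φ(0), φ(1), …, φ(21) are: 0, 1, 10, 1, 12, 1, 10, 21, 10, 1, 10, 11, 12, 21, 12, 1, 12, 21, 10, 21, 12, 21.
The distinct values are {0, 1, 10, 11, 12, 21}; there are 6 of them.

6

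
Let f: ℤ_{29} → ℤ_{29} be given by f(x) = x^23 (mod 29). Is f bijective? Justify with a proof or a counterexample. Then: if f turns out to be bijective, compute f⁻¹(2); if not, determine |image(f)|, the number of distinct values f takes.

Since 29 is prime, the nonzero elements of ℤ_{29} form a cyclic group of order 28.
As gcd(23, 28) = 1, raising to the 23rd power is a bijection on this group: if x_1^23 ≡ x_2^23 then (x_1x_2^{−1})^23 = 1, and the only element of order dividing gcd(23, 28) = 1 is 1, so x_1 = x_2.
With f(0) = 0 this makes f injective on all of ℤ_{29}, hence bijective (finite equal-size domain and codomain). In particular f is bijective.
Since f is bijective, we find the preimage of 2. The inverse of x ↦ x^23 on (ℤ_{29})^× is x ↦ x^11, because 23·11 = 253 = 9·28 + 1 ≡ 1 (mod 28) and x^{28} = 1 for x ≠ 0 (Fermat). So f⁻¹(2) = 2^11 mod 29.
Repeated squaring mod 29: 2^1 ≡ 2, 2^2 ≡ 2² = 4, 2^4 ≡ 4² = 16, 2^8 ≡ 16² = 256 ≡ 24. Since 11 = 8 + 2 + 1, 2^11 ≡ 24·4·2: 24·4 = 96 ≡ 9, then 9·2 = 18. So 2^11 ≡ 18 (mod 29).
Hence f⁻¹(2) = 18.

18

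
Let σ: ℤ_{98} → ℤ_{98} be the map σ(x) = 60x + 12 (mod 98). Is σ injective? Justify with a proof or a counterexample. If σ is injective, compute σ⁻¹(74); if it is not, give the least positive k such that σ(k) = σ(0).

49

We have gcd(60, 98) = 2 > 1. Taking x_1 = 0 and x_2 = 49: σ(0) = 12 and σ(49) = 60·49 + 12 = 2952 ≡ 12 (mod 98).
So σ(0) = σ(49) while 0 ≠ 49, hence σ is not injective.
Since σ is not injective, we find the least positive k with σ(k) = σ(0): this means 60k ≡ 0 (mod 98), i.e. 98 ∣ 60k. Since gcd(60, 98) = 2, dividing through by 2 this holds exactly when 49 ∣ 30k, and as gcd(30, 49) = 1, exactly when 49 ∣ k.
The smallest positive such k is 49.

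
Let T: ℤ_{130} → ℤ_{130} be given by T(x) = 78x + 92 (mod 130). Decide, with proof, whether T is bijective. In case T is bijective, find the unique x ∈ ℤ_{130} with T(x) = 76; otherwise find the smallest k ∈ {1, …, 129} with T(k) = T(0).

5

By definition, T is injective when T(x_1) = T(x_2) forces x_1 = x_2.
We have gcd(78, 130) = 26 > 1. Taking x_1 = 0 and x_2 = 5: T(0) = 92 and T(5) = 78·5 + 92 = 482 ≡ 92 (mod 130).
So T(0) = T(5) while 0 ≠ 5, therefore T is not injective, hence not bijective.
Since T is not bijective, we find the least positive k with T(k) = T(0): this means 78k ≡ 0 (mod 130), i.e. 130 ∣ 78k. Since gcd(78, 130) = 26, dividing through by 26 this holds exactly when 5 ∣ 3k, and as gcd(3, 5) = 1, exactly when 5 ∣ k.
The smallest positive such k is 5.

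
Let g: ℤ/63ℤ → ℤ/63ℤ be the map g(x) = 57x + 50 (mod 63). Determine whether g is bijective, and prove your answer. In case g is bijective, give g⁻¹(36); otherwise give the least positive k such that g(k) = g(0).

We have gcd(57, 63) = 3 > 1. Taking x_1 = 0 and x_2 = 21: g(0) = 50 and g(21) = 57·21 + 50 = 1247 ≡ 50 (mod 63).
So g(0) = g(21) while 0 ≠ 21, hence g is not injective, hence not bijective.
Since g is not bijective, we find the least positive k with g(k) = g(0): this means 57k ≡ 0 (mod 63), i.e. 63 ∣ 57k. Since gcd(57, 63) = 3, dividing through by 3 this holds exactly when 21 ∣ 19k, and as gcd(19, 21) = 1, exactly when 21 ∣ k.
The smallest positive such k is 21.

21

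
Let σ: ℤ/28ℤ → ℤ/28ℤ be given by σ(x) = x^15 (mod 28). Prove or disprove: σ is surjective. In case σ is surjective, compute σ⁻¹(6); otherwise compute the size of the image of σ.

σ(2): Repeated squaring mod 28: 2^1 ≡ 2, 2^2 ≡ 2² = 4, 2^4 ≡ 4² = 16, 2^8 ≡ 16² = 256 ≡ 4. Since 15 = 8 + 4 + 2 + 1, 2^15 ≡ 4·16·4·2: 4·16 = 64 ≡ 8, then 8·4 = 32 ≡ 4, then 4·2 = 8. So 2^15 ≡ 8 (mod 28).
σ(4): Repeated squaring mod 28: 4^1 ≡ 4, 4^2 ≡ 4² = 16, 4^4 ≡ 16² = 256 ≡ 4, 4^8 ≡ 4² = 16. Since 15 = 8 + 4 + 2 + 1, 4^15 ≡ 16·4·16·4: 16·4 = 64 ≡ 8, then 8·16 = 128 ≡ 16, then 16·4 = 64 ≡ 8. So 4^15 ≡ 8 (mod 28).
So σ(2) = σ(4) = 8 while 2 ≠ 4, so σ is not injective.
A non-injective map from the 28-element set ℤ/28ℤ to itself takes at most 27 distinct values, so it cannot be surjective. Therefore σ is not surjective.
Since σ is not surjective, we determine |image(σ)|. Computing x^15 mod 28 for each x (by repeated squaring, reducing mod 28 at every step), the values σ(0), σ(1), …, σ(27) are: 0, 1, 8, 27, 8, 13, 20, 7, 8, 1, 20, 15, 20, 13, 0, 15, 8, 13, 8, 27, 20, 21, 8, 15, 20, 1, 20, 27.
The distinct values are {0, 1, 7, 8, 13, 15, 20, 21, 27}; there are 9 of them.

9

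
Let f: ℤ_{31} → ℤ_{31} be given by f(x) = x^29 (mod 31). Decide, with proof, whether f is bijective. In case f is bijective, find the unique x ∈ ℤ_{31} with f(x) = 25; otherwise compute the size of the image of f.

5

Since 31 is prime, the nonzero elements of ℤ_{31} form a cyclic group of order 30.
As gcd(29, 30) = 1, raising to the 29th power is a bijection on this group: if u^29 ≡ v^29 then (uv^{−1})^29 = 1, and the only element of order dividing gcd(29, 30) = 1 is 1, so u = v.
With f(0) = 0 this makes f injective on all of ℤ_{31}, hence bijective (finite equal-size domain and codomain). In particular f is bijective.
Since f is bijective, we find the preimage of 25. The inverse of x ↦ x^29 on (ℤ_{31})^× is x ↦ x^29, because 29·29 = 841 = 28·30 + 1 ≡ 1 (mod 30) and x^{30} = 1 for x ≠ 0 (Fermat). So f⁻¹(25) = 25^29 mod 31.
Repeated squaring mod 31: 25^1 ≡ 25, 25^2 ≡ 25² = 625 ≡ 5, 25^4 ≡ 5² = 25, 25^8 ≡ 25² = 625 ≡ 5, 25^16 ≡ 5² = 25. Since 29 = 16 + 8 + 4 + 1, 25^29 ≡ 25·5·25·25: 25·5 = 125 ≡ 1, then 1·25 = 25, then 25·25 = 625 ≡ 5. So 25^29 ≡ 5 (mod 31).
Hence f⁻¹(25) = 5.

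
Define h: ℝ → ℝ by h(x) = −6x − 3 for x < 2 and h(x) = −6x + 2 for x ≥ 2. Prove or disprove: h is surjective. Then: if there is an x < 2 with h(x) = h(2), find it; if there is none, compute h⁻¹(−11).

7/6

Both pieces are strictly decreasing (slopes −6 and −6), so each is injective on its own interval.
The left piece maps (−∞, 2) onto (−15, ∞); the right piece maps [2, ∞) onto (−∞, −10].
The union (−15, ∞) ∪ (−∞, −10] covers ℝ, so h is surjective.
For the follow-up: the images overlap, so an x < 2 with h(x) = h(2) exists. h(2) = −10; solving −6x − 3 = −10 for x < 2 gives x = (−10 + 3)/(−6) = 7/6.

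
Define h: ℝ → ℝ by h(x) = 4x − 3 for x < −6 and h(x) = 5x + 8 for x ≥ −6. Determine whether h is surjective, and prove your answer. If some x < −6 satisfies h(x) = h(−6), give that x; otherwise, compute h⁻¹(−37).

-17/2

Both pieces are strictly increasing (slopes 4 and 5), so each is injective on its own interval.
The left piece maps (−∞, −6) onto (−∞, −27); the right piece maps [−6, ∞) onto [−22, ∞).
The union (−∞, −27) ∪ [−22, ∞) omits the interval between −27 and −22; in particular −27 has no preimage. So h is not surjective.
Because the two images are disjoint, no x < −6 has h(x) = h(−6), so we compute h⁻¹(−37): −37 lies in (−∞, −27), so solve 4x − 3 = −37: x = (−37 + 3)/4 = −17/2.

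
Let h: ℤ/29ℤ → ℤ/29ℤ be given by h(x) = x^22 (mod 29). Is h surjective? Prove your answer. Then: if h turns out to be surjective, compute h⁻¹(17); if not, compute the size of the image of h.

15

h(14): Repeated squaring mod 29: 14^1 ≡ 14, 14^2 ≡ 14² = 196 ≡ 22, 14^4 ≡ 22² = 484 ≡ 20, 14^8 ≡ 20² = 400 ≡ 23, 14^16 ≡ 23² = 529 ≡ 7. Since 22 = 16 + 4 + 2, 14^22 ≡ 7·20·22: 7·20 = 140 ≡ 24, then 24·22 = 528 ≡ 6. So 14^22 ≡ 6 (mod 29).
h(15): Repeated squaring mod 29: 15^1 ≡ 15, 15^2 ≡ 15² = 225 ≡ 22, 15^4 ≡ 22² = 484 ≡ 20, 15^8 ≡ 20² = 400 ≡ 23, 15^16 ≡ 23² = 529 ≡ 7. Since 22 = 16 + 4 + 2, 15^22 ≡ 7·20·22: 7·20 = 140 ≡ 24, then 24·22 = 528 ≡ 6. So 15^22 ≡ 6 (mod 29).
So h(14) = h(15) = 6 while 14 ≠ 15, so h is not injective.
A non-injective map from the 29-element set ℤ/29ℤ to itself takes at most 28 distinct values, so it cannot be surjective. Therefore h is not surjective.
Since h is not surjective, we determine |image(h)|. Computing x^22 mod 29 for each x (by repeated squaring, reducing mod 29 at every step), the values h(0), h(1), …, h(28) are: 0, 1, 5, 22, 25, 24, 23, 7, 9, 20, 4, 13, 28, 16, 6, 6, 16, 28, 13, 4, 20, 9, 7, 23, 24, 25, 22, 5, 1.
The distinct values are {0, 1, 4, 5, 6, 7, 9, 13, 16, 20, 22, 23, 24, 25, 28}; there are 15 of them.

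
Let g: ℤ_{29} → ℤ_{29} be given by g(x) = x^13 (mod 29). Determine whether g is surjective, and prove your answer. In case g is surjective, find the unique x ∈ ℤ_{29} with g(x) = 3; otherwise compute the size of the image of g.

Since 29 is prime, the nonzero elements of ℤ_{29} form a cyclic group of order 28.
As gcd(13, 28) = 1, raising to the 13th power is a bijection on this group: if s^13 ≡ t^13 then (st^{−1})^13 = 1, and the only element of order dividing gcd(13, 28) = 1 is 1, so s = t.
With g(0) = 0 this makes g injective on all of ℤ_{29}, hence bijective (finite equal-size domain and codomain). In particular g is surjective.
Since g is surjective, we find the preimage of 3. The inverse of x ↦ x^13 on (ℤ_{29})^× is x ↦ x^13, because 13·13 = 169 = 6·28 + 1 ≡ 1 (mod 28) and x^{28} = 1 for x ≠ 0 (Fermat). So g⁻¹(3) = 3^13 mod 29.
Repeated squaring mod 29: 3^1 ≡ 3, 3^2 ≡ 3² = 9, 3^4 ≡ 9² = 81 ≡ 23, 3^8 ≡ 23² = 529 ≡ 7. Since 13 = 8 + 4 + 1, 3^13 ≡ 7·23·3: 7·23 = 161 ≡ 16, then 16·3 = 48 ≡ 19. So 3^13 ≡ 19 (mod 29).
Hence g⁻¹(3) = 19.

19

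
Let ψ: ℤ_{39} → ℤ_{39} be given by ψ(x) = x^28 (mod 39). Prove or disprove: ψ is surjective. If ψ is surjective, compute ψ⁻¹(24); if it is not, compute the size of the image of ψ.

ψ(1) = 1^28 = 1.
ψ(5): Repeated squaring mod 39: 5^1 ≡ 5, 5^2 ≡ 5² = 25, 5^4 ≡ 25² = 625 ≡ 1, 5^8 ≡ 1² = 1, 5^16 ≡ 1² = 1. Since 28 = 16 + 8 + 4, 5^28 ≡ 1·1·1: 1·1 = 1, then 1·1 = 1. So 5^28 ≡ 1 (mod 39).
So ψ(1) = ψ(5) = 1 while 1 ≠ 5, hence ψ is not injective.
A non-injective map from the 39-element set ℤ_{39} to itself takes at most 38 distinct values, so it cannot be surjective. Thus ψ is not surjective.
Since ψ is not surjective, we determine |image(ψ)|. Computing x^28 mod 39 for each x (by repeated squaring, reducing mod 39 at every step), the values ψ(0), ψ(1), …, ψ(38) are: 0, 1, 16, 3, 22, 1, 9, 22, 1, 9, 16, 16, 27, 13, 1, 3, 16, 22, 27, 22, 22, 27, 22, 16, 3, 1, 13, 27, 16, 16, 9, 1, 22, 9, 1, 22, 3, 16, 1.
The distinct values are {0, 1, 3, 9, 13, 16, 22, 27}; there are 8 of them.

8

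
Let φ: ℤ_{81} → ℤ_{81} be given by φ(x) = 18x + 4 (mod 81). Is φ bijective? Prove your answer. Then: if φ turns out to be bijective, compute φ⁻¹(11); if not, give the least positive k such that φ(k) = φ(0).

We have gcd(18, 81) = 9 > 1. Taking s = 0 and t = 9: φ(0) = 4 and φ(9) = 18·9 + 4 = 166 ≡ 4 (mod 81).
So φ(0) = φ(9) while 0 ≠ 9, so φ is not injective, hence not bijective.
Since φ is not bijective, we find the least positive k with φ(k) = φ(0): this means 18k ≡ 0 (mod 81), i.e. 81 ∣ 18k. Since gcd(18, 81) = 9, dividing through by 9 this holds exactly when 9 ∣ 2k, and as gcd(2, 9) = 1, exactly when 9 ∣ k.
The smallest positive such k is 9.

9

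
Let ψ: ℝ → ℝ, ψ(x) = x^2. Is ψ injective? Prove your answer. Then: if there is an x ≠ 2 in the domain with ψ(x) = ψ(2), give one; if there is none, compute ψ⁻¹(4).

ψ(2) = 4 = (−2)^2 = ψ(−2) (since 2 is even), with 2 ≠ −2. So ψ is not injective.
For the follow-up, such an x exists: taking x = −2 ∈ ℝ gives ψ(−2) = 4 = ψ(2) with −2 ≠ 2.

-2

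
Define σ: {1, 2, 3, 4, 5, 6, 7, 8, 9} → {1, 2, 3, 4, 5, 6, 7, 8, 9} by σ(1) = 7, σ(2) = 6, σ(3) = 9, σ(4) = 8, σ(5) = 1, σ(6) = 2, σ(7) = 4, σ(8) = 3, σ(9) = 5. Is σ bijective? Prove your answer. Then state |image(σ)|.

9

The values 7, 6, 9, 8, 1, 2, 4, 3, 5 are a permutation of {1, 2, 3, 4, 5, 6, 7, 8, 9}: each element appears exactly once.
So σ is injective and surjective, hence bijective.
The image of σ is {1, 2, 3, 4, 5, 6, 7, 8, 9}, which has 9 elements.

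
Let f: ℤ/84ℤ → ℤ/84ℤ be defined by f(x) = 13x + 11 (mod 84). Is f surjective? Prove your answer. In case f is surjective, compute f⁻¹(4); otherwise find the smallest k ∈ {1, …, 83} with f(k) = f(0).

77

Recall that f is surjective if every y in the codomain equals f(x) for some x in the domain.
Since gcd(13, 84) = 1, 13 is invertible modulo 84. Euclid's algorithm: 84 = 6·13 + 6, 13 = 2·6 + 1; back-substituting gives 1 = 13·13 − 2·84, so 13⁻¹ ≡ 13 (mod 84).
For any y ∈ ℤ/84ℤ, x = 13(y − 11) mod 84 satisfies f(x) = 13·13(y − 11) + 11 ≡ y (since 13·13 ≡ 1 mod 84). So every y has a preimage.
Therefore f is surjective.
Since f is surjective, we find f⁻¹(4): we need 13x ≡ 4 − 11 ≡ 77 (mod 84). Using 13⁻¹ = 13: x ≡ 13·77 = 1001 = 11·84 + 77, so x = 77.
Check: f(77) = 13·77 + 11 = 1012 = 12·84 + 4 ≡ 4 (mod 84).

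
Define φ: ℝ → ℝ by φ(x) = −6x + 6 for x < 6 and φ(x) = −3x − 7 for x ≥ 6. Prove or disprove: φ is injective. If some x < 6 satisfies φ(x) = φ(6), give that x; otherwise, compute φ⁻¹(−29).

Both pieces are strictly decreasing (slopes −6 and −3), so each is injective on its own interval.
The left piece maps (−∞, 6) onto (−30, ∞); the right piece maps [6, ∞) onto (−∞, −25].
These images overlap. In particular φ(6) = −25 (right piece), and solving −6x + 6 = −25 on the left piece gives x = 31/6 < 6.
So φ(31/6) = φ(6) with 31/6 ≠ 6, and φ is not injective. This x = 31/6 is the requested value below 6.

31/6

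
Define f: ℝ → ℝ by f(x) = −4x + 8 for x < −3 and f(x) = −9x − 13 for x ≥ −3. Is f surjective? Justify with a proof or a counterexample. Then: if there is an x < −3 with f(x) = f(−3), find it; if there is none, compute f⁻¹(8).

-7/3

Both pieces are strictly decreasing (slopes −4 and −9), so each is injective on its own interval.
The left piece maps (−∞, −3) onto (20, ∞); the right piece maps [−3, ∞) onto (−∞, 14].
The union (20, ∞) ∪ (−∞, 14] omits the interval between 20 and 14; in particular 20 has no preimage. So f is not surjective.
Because the two images are disjoint, no x < −3 has f(x) = f(−3), so we compute f⁻¹(8): 8 lies in (−∞, 14], so solve −9x − 13 = 8: x = (8 + 13)/(−9) = −7/3.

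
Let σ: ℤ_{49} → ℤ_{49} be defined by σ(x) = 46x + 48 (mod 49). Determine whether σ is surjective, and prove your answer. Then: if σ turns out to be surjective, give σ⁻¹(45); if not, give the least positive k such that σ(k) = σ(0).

1

Since gcd(46, 49) = 1, 46 is invertible modulo 49. Euclid's algorithm: 49 = 1·46 + 3, 46 = 15·3 + 1; back-substituting gives 1 = 16·46 − 15·49, so 46⁻¹ ≡ 16 (mod 49).
Then y ↦ 16(y − 48) is a two-sided inverse to σ, so every y ∈ ℤ_{49} has a preimage.
Therefore σ is surjective.
Since σ is surjective, we find σ⁻¹(45): we need 46x ≡ 45 − 48 ≡ 46 (mod 49). Using 46⁻¹ = 16: x ≡ 16·46 = 736 = 15·49 + 1, so x = 1.
Check: σ(1) = 46·1 + 48 = 94 = 1·49 + 45 ≡ 45 (mod 49).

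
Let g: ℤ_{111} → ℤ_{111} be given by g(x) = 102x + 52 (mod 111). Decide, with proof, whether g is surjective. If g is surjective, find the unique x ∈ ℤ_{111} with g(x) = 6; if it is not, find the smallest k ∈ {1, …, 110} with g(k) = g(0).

37

Recall that surjectivity means every element of the codomain has a preimage under g.
Since gcd(102, 111) = 3, we have 102x ≡ 0 (mod 3) for all x, so g(x) ≡ 1 (mod 3).
But 0 ≢ 1 (mod 3), so 0 ∈ ℤ_{111} has no preimage. Therefore g is not surjective.
Since g is not surjective, we find the least positive k with g(k) = g(0): this means 102k ≡ 0 (mod 111), i.e. 111 ∣ 102k. Since gcd(102, 111) = 3, dividing through by 3 this holds exactly when 37 ∣ 34k, and as gcd(34, 37) = 1, exactly when 37 ∣ k.
The smallest positive such k is 37.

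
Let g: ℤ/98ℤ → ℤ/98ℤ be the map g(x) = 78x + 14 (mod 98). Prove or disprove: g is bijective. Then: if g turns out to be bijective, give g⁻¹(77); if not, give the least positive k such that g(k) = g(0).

49

Recall: g is injective when g(a) = g(b) forces a = b.
We have gcd(78, 98) = 2 > 1. Taking a = 0 and b = 49: g(0) = 14 and g(49) = 78·49 + 14 = 3836 ≡ 14 (mod 98).
So g(0) = g(49) while 0 ≠ 49, so g is not injective, hence not bijective.
Since g is not bijective, we find the least positive k with g(k) = g(0): this means 78k ≡ 0 (mod 98), i.e. 98 ∣ 78k. Since gcd(78, 98) = 2, dividing through by 2 this holds exactly when 49 ∣ 39k, and as gcd(39, 49) = 1, exactly when 49 ∣ k.
The smallest positive such k is 49.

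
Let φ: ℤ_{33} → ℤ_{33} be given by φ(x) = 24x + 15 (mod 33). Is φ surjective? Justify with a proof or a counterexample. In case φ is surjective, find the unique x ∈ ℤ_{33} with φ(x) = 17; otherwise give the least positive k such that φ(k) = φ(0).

11

Recall: φ is surjective if every y in the codomain equals φ(x) for some x in the domain.
Since gcd(24, 33) = 3, we have 24x ≡ 0 (mod 3) for all x, so φ(x) ≡ 0 (mod 3).
But 1 ≢ 0 (mod 3), so 1 ∈ ℤ_{33} has no preimage. Hence φ is not surjective.
Since φ is not surjective, we find the least positive k with φ(k) = φ(0): this means 24k ≡ 0 (mod 33), i.e. 33 ∣ 24k. Since gcd(24, 33) = 3, dividing through by 3 this holds exactly when 11 ∣ 8k, and as gcd(8, 11) = 1, exactly when 11 ∣ k.
The smallest positive such k is 11.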